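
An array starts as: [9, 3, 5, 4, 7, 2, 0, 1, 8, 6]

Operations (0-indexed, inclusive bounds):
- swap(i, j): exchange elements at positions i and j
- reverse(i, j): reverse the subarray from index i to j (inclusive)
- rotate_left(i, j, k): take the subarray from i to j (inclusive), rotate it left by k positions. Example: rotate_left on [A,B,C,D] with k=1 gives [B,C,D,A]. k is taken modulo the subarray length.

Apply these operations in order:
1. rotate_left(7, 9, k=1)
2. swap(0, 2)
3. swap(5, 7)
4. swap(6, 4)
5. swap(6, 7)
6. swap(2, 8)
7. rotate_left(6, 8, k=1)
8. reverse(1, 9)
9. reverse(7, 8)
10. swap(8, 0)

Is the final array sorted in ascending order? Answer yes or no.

Answer: no

Derivation:
After 1 (rotate_left(7, 9, k=1)): [9, 3, 5, 4, 7, 2, 0, 8, 6, 1]
After 2 (swap(0, 2)): [5, 3, 9, 4, 7, 2, 0, 8, 6, 1]
After 3 (swap(5, 7)): [5, 3, 9, 4, 7, 8, 0, 2, 6, 1]
After 4 (swap(6, 4)): [5, 3, 9, 4, 0, 8, 7, 2, 6, 1]
After 5 (swap(6, 7)): [5, 3, 9, 4, 0, 8, 2, 7, 6, 1]
After 6 (swap(2, 8)): [5, 3, 6, 4, 0, 8, 2, 7, 9, 1]
After 7 (rotate_left(6, 8, k=1)): [5, 3, 6, 4, 0, 8, 7, 9, 2, 1]
After 8 (reverse(1, 9)): [5, 1, 2, 9, 7, 8, 0, 4, 6, 3]
After 9 (reverse(7, 8)): [5, 1, 2, 9, 7, 8, 0, 6, 4, 3]
After 10 (swap(8, 0)): [4, 1, 2, 9, 7, 8, 0, 6, 5, 3]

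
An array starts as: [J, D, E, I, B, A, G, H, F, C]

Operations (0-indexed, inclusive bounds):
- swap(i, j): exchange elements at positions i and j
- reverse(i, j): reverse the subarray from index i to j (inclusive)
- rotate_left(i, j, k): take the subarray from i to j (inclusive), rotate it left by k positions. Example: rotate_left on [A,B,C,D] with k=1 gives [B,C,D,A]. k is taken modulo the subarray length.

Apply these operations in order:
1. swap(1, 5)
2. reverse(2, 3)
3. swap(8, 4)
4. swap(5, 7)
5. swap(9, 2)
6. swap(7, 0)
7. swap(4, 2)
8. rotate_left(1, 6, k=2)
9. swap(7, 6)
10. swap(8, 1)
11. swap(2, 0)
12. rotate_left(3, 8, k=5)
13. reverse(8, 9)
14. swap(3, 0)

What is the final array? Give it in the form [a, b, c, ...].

Answer: [E, B, D, C, H, G, A, J, I, F]

Derivation:
After 1 (swap(1, 5)): [J, A, E, I, B, D, G, H, F, C]
After 2 (reverse(2, 3)): [J, A, I, E, B, D, G, H, F, C]
After 3 (swap(8, 4)): [J, A, I, E, F, D, G, H, B, C]
After 4 (swap(5, 7)): [J, A, I, E, F, H, G, D, B, C]
After 5 (swap(9, 2)): [J, A, C, E, F, H, G, D, B, I]
After 6 (swap(7, 0)): [D, A, C, E, F, H, G, J, B, I]
After 7 (swap(4, 2)): [D, A, F, E, C, H, G, J, B, I]
After 8 (rotate_left(1, 6, k=2)): [D, E, C, H, G, A, F, J, B, I]
After 9 (swap(7, 6)): [D, E, C, H, G, A, J, F, B, I]
After 10 (swap(8, 1)): [D, B, C, H, G, A, J, F, E, I]
After 11 (swap(2, 0)): [C, B, D, H, G, A, J, F, E, I]
After 12 (rotate_left(3, 8, k=5)): [C, B, D, E, H, G, A, J, F, I]
After 13 (reverse(8, 9)): [C, B, D, E, H, G, A, J, I, F]
After 14 (swap(3, 0)): [E, B, D, C, H, G, A, J, I, F]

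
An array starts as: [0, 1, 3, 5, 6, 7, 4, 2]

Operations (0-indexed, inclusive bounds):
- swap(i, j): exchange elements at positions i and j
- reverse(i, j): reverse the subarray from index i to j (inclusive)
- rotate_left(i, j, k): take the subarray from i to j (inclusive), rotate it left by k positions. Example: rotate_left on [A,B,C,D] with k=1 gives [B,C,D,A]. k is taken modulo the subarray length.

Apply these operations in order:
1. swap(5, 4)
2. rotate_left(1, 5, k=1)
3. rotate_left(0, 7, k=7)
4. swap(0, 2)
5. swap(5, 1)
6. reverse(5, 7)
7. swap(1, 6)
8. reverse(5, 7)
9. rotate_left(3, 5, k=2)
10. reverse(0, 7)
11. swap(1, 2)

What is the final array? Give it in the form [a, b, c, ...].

After 1 (swap(5, 4)): [0, 1, 3, 5, 7, 6, 4, 2]
After 2 (rotate_left(1, 5, k=1)): [0, 3, 5, 7, 6, 1, 4, 2]
After 3 (rotate_left(0, 7, k=7)): [2, 0, 3, 5, 7, 6, 1, 4]
After 4 (swap(0, 2)): [3, 0, 2, 5, 7, 6, 1, 4]
After 5 (swap(5, 1)): [3, 6, 2, 5, 7, 0, 1, 4]
After 6 (reverse(5, 7)): [3, 6, 2, 5, 7, 4, 1, 0]
After 7 (swap(1, 6)): [3, 1, 2, 5, 7, 4, 6, 0]
After 8 (reverse(5, 7)): [3, 1, 2, 5, 7, 0, 6, 4]
After 9 (rotate_left(3, 5, k=2)): [3, 1, 2, 0, 5, 7, 6, 4]
After 10 (reverse(0, 7)): [4, 6, 7, 5, 0, 2, 1, 3]
After 11 (swap(1, 2)): [4, 7, 6, 5, 0, 2, 1, 3]

Answer: [4, 7, 6, 5, 0, 2, 1, 3]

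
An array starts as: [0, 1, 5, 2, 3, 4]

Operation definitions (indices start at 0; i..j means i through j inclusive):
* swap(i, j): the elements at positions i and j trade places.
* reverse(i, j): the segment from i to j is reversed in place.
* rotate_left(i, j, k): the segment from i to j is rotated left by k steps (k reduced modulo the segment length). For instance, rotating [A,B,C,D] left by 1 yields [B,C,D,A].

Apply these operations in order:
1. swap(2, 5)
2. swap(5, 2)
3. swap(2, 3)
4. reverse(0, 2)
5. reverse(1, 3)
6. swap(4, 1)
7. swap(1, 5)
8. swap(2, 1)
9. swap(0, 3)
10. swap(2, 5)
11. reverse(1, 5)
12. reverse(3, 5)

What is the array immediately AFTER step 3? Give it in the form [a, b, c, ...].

After 1 (swap(2, 5)): [0, 1, 4, 2, 3, 5]
After 2 (swap(5, 2)): [0, 1, 5, 2, 3, 4]
After 3 (swap(2, 3)): [0, 1, 2, 5, 3, 4]

Answer: [0, 1, 2, 5, 3, 4]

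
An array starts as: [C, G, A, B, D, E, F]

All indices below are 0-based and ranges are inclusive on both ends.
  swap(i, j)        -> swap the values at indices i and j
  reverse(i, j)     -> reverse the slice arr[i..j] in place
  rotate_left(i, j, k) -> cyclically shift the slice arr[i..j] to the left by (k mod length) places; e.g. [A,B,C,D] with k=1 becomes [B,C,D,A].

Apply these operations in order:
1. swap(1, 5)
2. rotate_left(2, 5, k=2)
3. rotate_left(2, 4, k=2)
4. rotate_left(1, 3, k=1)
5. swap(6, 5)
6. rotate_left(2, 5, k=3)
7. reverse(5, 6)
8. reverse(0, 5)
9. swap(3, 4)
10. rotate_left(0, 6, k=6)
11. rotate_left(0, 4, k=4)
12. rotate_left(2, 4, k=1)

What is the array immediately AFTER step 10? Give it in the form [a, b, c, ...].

Answer: [G, B, E, D, A, F, C]

Derivation:
After 1 (swap(1, 5)): [C, E, A, B, D, G, F]
After 2 (rotate_left(2, 5, k=2)): [C, E, D, G, A, B, F]
After 3 (rotate_left(2, 4, k=2)): [C, E, A, D, G, B, F]
After 4 (rotate_left(1, 3, k=1)): [C, A, D, E, G, B, F]
After 5 (swap(6, 5)): [C, A, D, E, G, F, B]
After 6 (rotate_left(2, 5, k=3)): [C, A, F, D, E, G, B]
After 7 (reverse(5, 6)): [C, A, F, D, E, B, G]
After 8 (reverse(0, 5)): [B, E, D, F, A, C, G]
After 9 (swap(3, 4)): [B, E, D, A, F, C, G]
After 10 (rotate_left(0, 6, k=6)): [G, B, E, D, A, F, C]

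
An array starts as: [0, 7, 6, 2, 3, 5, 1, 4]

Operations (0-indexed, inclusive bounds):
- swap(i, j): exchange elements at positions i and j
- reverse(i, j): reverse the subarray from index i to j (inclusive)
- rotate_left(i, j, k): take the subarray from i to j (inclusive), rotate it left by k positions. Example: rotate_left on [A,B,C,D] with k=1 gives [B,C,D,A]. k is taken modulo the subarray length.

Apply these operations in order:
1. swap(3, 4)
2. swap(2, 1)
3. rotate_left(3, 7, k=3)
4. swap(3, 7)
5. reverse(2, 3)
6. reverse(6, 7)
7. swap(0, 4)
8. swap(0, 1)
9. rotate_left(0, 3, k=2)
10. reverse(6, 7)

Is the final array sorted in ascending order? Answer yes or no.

Answer: no

Derivation:
After 1 (swap(3, 4)): [0, 7, 6, 3, 2, 5, 1, 4]
After 2 (swap(2, 1)): [0, 6, 7, 3, 2, 5, 1, 4]
After 3 (rotate_left(3, 7, k=3)): [0, 6, 7, 1, 4, 3, 2, 5]
After 4 (swap(3, 7)): [0, 6, 7, 5, 4, 3, 2, 1]
After 5 (reverse(2, 3)): [0, 6, 5, 7, 4, 3, 2, 1]
After 6 (reverse(6, 7)): [0, 6, 5, 7, 4, 3, 1, 2]
After 7 (swap(0, 4)): [4, 6, 5, 7, 0, 3, 1, 2]
After 8 (swap(0, 1)): [6, 4, 5, 7, 0, 3, 1, 2]
After 9 (rotate_left(0, 3, k=2)): [5, 7, 6, 4, 0, 3, 1, 2]
After 10 (reverse(6, 7)): [5, 7, 6, 4, 0, 3, 2, 1]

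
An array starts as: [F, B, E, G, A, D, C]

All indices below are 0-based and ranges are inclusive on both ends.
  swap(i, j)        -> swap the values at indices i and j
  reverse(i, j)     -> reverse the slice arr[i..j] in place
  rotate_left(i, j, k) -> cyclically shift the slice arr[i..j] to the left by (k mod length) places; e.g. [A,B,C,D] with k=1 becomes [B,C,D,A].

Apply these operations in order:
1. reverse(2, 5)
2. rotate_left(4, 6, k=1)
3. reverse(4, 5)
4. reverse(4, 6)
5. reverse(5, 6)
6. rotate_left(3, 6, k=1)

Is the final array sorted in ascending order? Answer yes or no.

Answer: no

Derivation:
After 1 (reverse(2, 5)): [F, B, D, A, G, E, C]
After 2 (rotate_left(4, 6, k=1)): [F, B, D, A, E, C, G]
After 3 (reverse(4, 5)): [F, B, D, A, C, E, G]
After 4 (reverse(4, 6)): [F, B, D, A, G, E, C]
After 5 (reverse(5, 6)): [F, B, D, A, G, C, E]
After 6 (rotate_left(3, 6, k=1)): [F, B, D, G, C, E, A]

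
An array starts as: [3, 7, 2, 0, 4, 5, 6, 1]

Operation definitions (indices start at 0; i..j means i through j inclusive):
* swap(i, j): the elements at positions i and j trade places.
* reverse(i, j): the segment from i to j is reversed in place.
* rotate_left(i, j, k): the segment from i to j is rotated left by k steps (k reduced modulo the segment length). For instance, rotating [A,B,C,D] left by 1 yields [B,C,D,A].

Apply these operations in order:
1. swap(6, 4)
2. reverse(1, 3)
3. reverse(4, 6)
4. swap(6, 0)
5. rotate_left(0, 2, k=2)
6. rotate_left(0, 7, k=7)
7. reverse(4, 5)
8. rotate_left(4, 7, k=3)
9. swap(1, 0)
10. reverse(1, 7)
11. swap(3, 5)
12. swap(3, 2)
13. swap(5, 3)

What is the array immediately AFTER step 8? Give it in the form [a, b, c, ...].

After 1 (swap(6, 4)): [3, 7, 2, 0, 6, 5, 4, 1]
After 2 (reverse(1, 3)): [3, 0, 2, 7, 6, 5, 4, 1]
After 3 (reverse(4, 6)): [3, 0, 2, 7, 4, 5, 6, 1]
After 4 (swap(6, 0)): [6, 0, 2, 7, 4, 5, 3, 1]
After 5 (rotate_left(0, 2, k=2)): [2, 6, 0, 7, 4, 5, 3, 1]
After 6 (rotate_left(0, 7, k=7)): [1, 2, 6, 0, 7, 4, 5, 3]
After 7 (reverse(4, 5)): [1, 2, 6, 0, 4, 7, 5, 3]
After 8 (rotate_left(4, 7, k=3)): [1, 2, 6, 0, 3, 4, 7, 5]

Answer: [1, 2, 6, 0, 3, 4, 7, 5]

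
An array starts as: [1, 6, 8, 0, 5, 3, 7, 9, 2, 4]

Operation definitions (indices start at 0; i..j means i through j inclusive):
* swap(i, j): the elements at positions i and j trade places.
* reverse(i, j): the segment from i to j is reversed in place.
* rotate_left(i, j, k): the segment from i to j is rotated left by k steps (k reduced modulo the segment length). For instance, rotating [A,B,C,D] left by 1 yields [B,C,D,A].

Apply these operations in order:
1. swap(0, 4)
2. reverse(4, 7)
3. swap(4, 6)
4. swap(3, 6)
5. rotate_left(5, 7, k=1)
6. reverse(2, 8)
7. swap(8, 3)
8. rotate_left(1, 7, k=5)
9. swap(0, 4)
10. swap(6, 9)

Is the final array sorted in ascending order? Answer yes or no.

After 1 (swap(0, 4)): [5, 6, 8, 0, 1, 3, 7, 9, 2, 4]
After 2 (reverse(4, 7)): [5, 6, 8, 0, 9, 7, 3, 1, 2, 4]
After 3 (swap(4, 6)): [5, 6, 8, 0, 3, 7, 9, 1, 2, 4]
After 4 (swap(3, 6)): [5, 6, 8, 9, 3, 7, 0, 1, 2, 4]
After 5 (rotate_left(5, 7, k=1)): [5, 6, 8, 9, 3, 0, 1, 7, 2, 4]
After 6 (reverse(2, 8)): [5, 6, 2, 7, 1, 0, 3, 9, 8, 4]
After 7 (swap(8, 3)): [5, 6, 2, 8, 1, 0, 3, 9, 7, 4]
After 8 (rotate_left(1, 7, k=5)): [5, 3, 9, 6, 2, 8, 1, 0, 7, 4]
After 9 (swap(0, 4)): [2, 3, 9, 6, 5, 8, 1, 0, 7, 4]
After 10 (swap(6, 9)): [2, 3, 9, 6, 5, 8, 4, 0, 7, 1]

Answer: no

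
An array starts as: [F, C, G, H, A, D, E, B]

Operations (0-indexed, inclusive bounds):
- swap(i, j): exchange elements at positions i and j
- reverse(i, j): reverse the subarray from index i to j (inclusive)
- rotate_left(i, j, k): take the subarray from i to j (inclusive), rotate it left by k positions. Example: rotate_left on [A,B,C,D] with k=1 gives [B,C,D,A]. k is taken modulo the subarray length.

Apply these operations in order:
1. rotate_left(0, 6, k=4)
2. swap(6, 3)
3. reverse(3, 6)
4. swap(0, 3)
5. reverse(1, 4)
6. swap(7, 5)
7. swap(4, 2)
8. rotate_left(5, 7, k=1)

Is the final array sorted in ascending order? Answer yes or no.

Answer: no

Derivation:
After 1 (rotate_left(0, 6, k=4)): [A, D, E, F, C, G, H, B]
After 2 (swap(6, 3)): [A, D, E, H, C, G, F, B]
After 3 (reverse(3, 6)): [A, D, E, F, G, C, H, B]
After 4 (swap(0, 3)): [F, D, E, A, G, C, H, B]
After 5 (reverse(1, 4)): [F, G, A, E, D, C, H, B]
After 6 (swap(7, 5)): [F, G, A, E, D, B, H, C]
After 7 (swap(4, 2)): [F, G, D, E, A, B, H, C]
After 8 (rotate_left(5, 7, k=1)): [F, G, D, E, A, H, C, B]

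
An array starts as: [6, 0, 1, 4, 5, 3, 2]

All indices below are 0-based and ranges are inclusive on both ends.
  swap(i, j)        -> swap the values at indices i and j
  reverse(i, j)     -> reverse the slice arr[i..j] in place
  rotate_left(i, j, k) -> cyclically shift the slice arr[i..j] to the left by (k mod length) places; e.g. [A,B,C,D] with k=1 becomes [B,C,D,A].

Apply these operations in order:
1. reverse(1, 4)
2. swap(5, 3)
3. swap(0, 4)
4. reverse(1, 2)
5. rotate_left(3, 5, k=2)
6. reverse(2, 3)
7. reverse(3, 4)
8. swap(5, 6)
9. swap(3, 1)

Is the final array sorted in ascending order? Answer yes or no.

After 1 (reverse(1, 4)): [6, 5, 4, 1, 0, 3, 2]
After 2 (swap(5, 3)): [6, 5, 4, 3, 0, 1, 2]
After 3 (swap(0, 4)): [0, 5, 4, 3, 6, 1, 2]
After 4 (reverse(1, 2)): [0, 4, 5, 3, 6, 1, 2]
After 5 (rotate_left(3, 5, k=2)): [0, 4, 5, 1, 3, 6, 2]
After 6 (reverse(2, 3)): [0, 4, 1, 5, 3, 6, 2]
After 7 (reverse(3, 4)): [0, 4, 1, 3, 5, 6, 2]
After 8 (swap(5, 6)): [0, 4, 1, 3, 5, 2, 6]
After 9 (swap(3, 1)): [0, 3, 1, 4, 5, 2, 6]

Answer: no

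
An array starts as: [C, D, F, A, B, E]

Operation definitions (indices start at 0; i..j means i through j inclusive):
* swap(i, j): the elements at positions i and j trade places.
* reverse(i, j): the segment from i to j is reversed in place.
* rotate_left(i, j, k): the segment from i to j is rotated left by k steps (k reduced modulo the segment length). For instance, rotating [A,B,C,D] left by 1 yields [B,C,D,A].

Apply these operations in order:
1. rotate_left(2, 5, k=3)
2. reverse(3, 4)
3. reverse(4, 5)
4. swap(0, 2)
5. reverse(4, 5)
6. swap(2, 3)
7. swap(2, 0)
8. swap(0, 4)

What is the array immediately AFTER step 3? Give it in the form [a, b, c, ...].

Answer: [C, D, E, A, B, F]

Derivation:
After 1 (rotate_left(2, 5, k=3)): [C, D, E, F, A, B]
After 2 (reverse(3, 4)): [C, D, E, A, F, B]
After 3 (reverse(4, 5)): [C, D, E, A, B, F]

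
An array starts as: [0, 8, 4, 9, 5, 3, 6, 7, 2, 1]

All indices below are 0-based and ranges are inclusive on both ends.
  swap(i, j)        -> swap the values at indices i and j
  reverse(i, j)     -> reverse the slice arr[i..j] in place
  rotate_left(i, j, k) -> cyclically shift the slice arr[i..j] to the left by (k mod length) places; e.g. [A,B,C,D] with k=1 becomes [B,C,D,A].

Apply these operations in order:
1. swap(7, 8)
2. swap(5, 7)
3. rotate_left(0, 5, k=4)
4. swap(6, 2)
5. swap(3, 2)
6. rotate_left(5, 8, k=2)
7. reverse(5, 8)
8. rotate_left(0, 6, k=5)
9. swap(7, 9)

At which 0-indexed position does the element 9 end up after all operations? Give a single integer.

Answer: 1

Derivation:
After 1 (swap(7, 8)): [0, 8, 4, 9, 5, 3, 6, 2, 7, 1]
After 2 (swap(5, 7)): [0, 8, 4, 9, 5, 2, 6, 3, 7, 1]
After 3 (rotate_left(0, 5, k=4)): [5, 2, 0, 8, 4, 9, 6, 3, 7, 1]
After 4 (swap(6, 2)): [5, 2, 6, 8, 4, 9, 0, 3, 7, 1]
After 5 (swap(3, 2)): [5, 2, 8, 6, 4, 9, 0, 3, 7, 1]
After 6 (rotate_left(5, 8, k=2)): [5, 2, 8, 6, 4, 3, 7, 9, 0, 1]
After 7 (reverse(5, 8)): [5, 2, 8, 6, 4, 0, 9, 7, 3, 1]
After 8 (rotate_left(0, 6, k=5)): [0, 9, 5, 2, 8, 6, 4, 7, 3, 1]
After 9 (swap(7, 9)): [0, 9, 5, 2, 8, 6, 4, 1, 3, 7]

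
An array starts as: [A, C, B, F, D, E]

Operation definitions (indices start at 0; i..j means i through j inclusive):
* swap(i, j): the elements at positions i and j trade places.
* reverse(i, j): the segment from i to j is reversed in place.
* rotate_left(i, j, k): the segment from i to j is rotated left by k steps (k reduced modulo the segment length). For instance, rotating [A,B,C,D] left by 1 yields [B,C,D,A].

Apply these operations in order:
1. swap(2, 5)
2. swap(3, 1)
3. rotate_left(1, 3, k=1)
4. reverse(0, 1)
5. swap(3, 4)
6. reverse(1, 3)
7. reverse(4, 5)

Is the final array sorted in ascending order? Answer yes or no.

After 1 (swap(2, 5)): [A, C, E, F, D, B]
After 2 (swap(3, 1)): [A, F, E, C, D, B]
After 3 (rotate_left(1, 3, k=1)): [A, E, C, F, D, B]
After 4 (reverse(0, 1)): [E, A, C, F, D, B]
After 5 (swap(3, 4)): [E, A, C, D, F, B]
After 6 (reverse(1, 3)): [E, D, C, A, F, B]
After 7 (reverse(4, 5)): [E, D, C, A, B, F]

Answer: no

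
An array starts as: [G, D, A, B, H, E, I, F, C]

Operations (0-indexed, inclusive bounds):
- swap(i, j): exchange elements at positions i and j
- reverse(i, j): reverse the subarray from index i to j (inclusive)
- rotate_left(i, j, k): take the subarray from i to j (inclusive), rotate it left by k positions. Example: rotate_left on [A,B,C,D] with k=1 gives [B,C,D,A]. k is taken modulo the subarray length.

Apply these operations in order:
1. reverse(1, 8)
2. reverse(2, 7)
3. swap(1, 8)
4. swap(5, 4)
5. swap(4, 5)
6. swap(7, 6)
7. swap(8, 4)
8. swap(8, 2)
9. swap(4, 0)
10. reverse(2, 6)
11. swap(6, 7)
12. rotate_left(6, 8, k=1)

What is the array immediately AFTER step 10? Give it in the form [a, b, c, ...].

After 1 (reverse(1, 8)): [G, C, F, I, E, H, B, A, D]
After 2 (reverse(2, 7)): [G, C, A, B, H, E, I, F, D]
After 3 (swap(1, 8)): [G, D, A, B, H, E, I, F, C]
After 4 (swap(5, 4)): [G, D, A, B, E, H, I, F, C]
After 5 (swap(4, 5)): [G, D, A, B, H, E, I, F, C]
After 6 (swap(7, 6)): [G, D, A, B, H, E, F, I, C]
After 7 (swap(8, 4)): [G, D, A, B, C, E, F, I, H]
After 8 (swap(8, 2)): [G, D, H, B, C, E, F, I, A]
After 9 (swap(4, 0)): [C, D, H, B, G, E, F, I, A]
After 10 (reverse(2, 6)): [C, D, F, E, G, B, H, I, A]

Answer: [C, D, F, E, G, B, H, I, A]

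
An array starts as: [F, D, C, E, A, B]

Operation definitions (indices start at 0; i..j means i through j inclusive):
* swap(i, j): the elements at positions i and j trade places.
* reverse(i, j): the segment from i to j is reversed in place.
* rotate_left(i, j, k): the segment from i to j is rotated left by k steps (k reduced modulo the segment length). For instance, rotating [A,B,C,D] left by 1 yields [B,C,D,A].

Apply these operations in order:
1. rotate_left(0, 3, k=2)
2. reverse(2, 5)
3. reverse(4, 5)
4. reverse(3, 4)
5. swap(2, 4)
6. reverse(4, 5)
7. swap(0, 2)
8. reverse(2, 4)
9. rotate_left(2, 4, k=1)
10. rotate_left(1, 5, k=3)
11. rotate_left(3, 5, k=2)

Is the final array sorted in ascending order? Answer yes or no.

Answer: no

Derivation:
After 1 (rotate_left(0, 3, k=2)): [C, E, F, D, A, B]
After 2 (reverse(2, 5)): [C, E, B, A, D, F]
After 3 (reverse(4, 5)): [C, E, B, A, F, D]
After 4 (reverse(3, 4)): [C, E, B, F, A, D]
After 5 (swap(2, 4)): [C, E, A, F, B, D]
After 6 (reverse(4, 5)): [C, E, A, F, D, B]
After 7 (swap(0, 2)): [A, E, C, F, D, B]
After 8 (reverse(2, 4)): [A, E, D, F, C, B]
After 9 (rotate_left(2, 4, k=1)): [A, E, F, C, D, B]
After 10 (rotate_left(1, 5, k=3)): [A, D, B, E, F, C]
After 11 (rotate_left(3, 5, k=2)): [A, D, B, C, E, F]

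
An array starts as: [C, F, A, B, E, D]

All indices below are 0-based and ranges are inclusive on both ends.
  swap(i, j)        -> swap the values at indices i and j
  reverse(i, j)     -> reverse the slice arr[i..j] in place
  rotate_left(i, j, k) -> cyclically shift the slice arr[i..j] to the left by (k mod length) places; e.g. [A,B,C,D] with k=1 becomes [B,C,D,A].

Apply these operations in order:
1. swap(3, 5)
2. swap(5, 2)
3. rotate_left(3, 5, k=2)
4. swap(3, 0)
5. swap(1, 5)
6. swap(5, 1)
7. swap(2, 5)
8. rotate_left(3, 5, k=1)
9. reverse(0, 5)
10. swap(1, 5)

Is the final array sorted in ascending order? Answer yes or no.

After 1 (swap(3, 5)): [C, F, A, D, E, B]
After 2 (swap(5, 2)): [C, F, B, D, E, A]
After 3 (rotate_left(3, 5, k=2)): [C, F, B, A, D, E]
After 4 (swap(3, 0)): [A, F, B, C, D, E]
After 5 (swap(1, 5)): [A, E, B, C, D, F]
After 6 (swap(5, 1)): [A, F, B, C, D, E]
After 7 (swap(2, 5)): [A, F, E, C, D, B]
After 8 (rotate_left(3, 5, k=1)): [A, F, E, D, B, C]
After 9 (reverse(0, 5)): [C, B, D, E, F, A]
After 10 (swap(1, 5)): [C, A, D, E, F, B]

Answer: no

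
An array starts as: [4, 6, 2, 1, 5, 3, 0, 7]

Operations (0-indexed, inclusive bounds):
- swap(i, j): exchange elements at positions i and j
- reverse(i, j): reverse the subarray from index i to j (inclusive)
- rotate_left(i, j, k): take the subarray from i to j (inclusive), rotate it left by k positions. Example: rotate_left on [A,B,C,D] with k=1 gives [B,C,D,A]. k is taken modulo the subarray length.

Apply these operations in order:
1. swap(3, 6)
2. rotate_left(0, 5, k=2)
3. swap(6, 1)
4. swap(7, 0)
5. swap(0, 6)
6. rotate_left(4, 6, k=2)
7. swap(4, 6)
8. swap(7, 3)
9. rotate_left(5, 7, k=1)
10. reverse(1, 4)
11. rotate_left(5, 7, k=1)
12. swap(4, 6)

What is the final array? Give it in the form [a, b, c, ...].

After 1 (swap(3, 6)): [4, 6, 2, 0, 5, 3, 1, 7]
After 2 (rotate_left(0, 5, k=2)): [2, 0, 5, 3, 4, 6, 1, 7]
After 3 (swap(6, 1)): [2, 1, 5, 3, 4, 6, 0, 7]
After 4 (swap(7, 0)): [7, 1, 5, 3, 4, 6, 0, 2]
After 5 (swap(0, 6)): [0, 1, 5, 3, 4, 6, 7, 2]
After 6 (rotate_left(4, 6, k=2)): [0, 1, 5, 3, 7, 4, 6, 2]
After 7 (swap(4, 6)): [0, 1, 5, 3, 6, 4, 7, 2]
After 8 (swap(7, 3)): [0, 1, 5, 2, 6, 4, 7, 3]
After 9 (rotate_left(5, 7, k=1)): [0, 1, 5, 2, 6, 7, 3, 4]
After 10 (reverse(1, 4)): [0, 6, 2, 5, 1, 7, 3, 4]
After 11 (rotate_left(5, 7, k=1)): [0, 6, 2, 5, 1, 3, 4, 7]
After 12 (swap(4, 6)): [0, 6, 2, 5, 4, 3, 1, 7]

Answer: [0, 6, 2, 5, 4, 3, 1, 7]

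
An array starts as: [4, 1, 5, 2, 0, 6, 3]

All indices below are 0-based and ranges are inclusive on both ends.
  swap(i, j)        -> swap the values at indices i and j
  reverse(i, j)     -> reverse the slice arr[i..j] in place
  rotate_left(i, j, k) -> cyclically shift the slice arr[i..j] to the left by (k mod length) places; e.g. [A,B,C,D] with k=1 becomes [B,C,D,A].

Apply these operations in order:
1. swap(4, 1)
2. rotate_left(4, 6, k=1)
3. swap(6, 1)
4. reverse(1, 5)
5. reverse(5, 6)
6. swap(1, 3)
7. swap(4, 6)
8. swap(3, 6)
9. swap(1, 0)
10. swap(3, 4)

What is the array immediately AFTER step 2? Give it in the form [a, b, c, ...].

Answer: [4, 0, 5, 2, 6, 3, 1]

Derivation:
After 1 (swap(4, 1)): [4, 0, 5, 2, 1, 6, 3]
After 2 (rotate_left(4, 6, k=1)): [4, 0, 5, 2, 6, 3, 1]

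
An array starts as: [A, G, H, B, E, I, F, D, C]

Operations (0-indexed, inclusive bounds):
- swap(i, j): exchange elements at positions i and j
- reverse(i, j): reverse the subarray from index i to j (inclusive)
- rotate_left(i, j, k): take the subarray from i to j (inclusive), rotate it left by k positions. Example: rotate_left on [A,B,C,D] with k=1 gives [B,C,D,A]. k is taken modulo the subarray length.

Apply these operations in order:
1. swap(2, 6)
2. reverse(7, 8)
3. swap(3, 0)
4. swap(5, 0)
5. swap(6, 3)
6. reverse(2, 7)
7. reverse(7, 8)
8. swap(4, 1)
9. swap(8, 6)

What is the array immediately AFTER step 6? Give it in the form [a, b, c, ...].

Answer: [I, G, C, A, B, E, H, F, D]

Derivation:
After 1 (swap(2, 6)): [A, G, F, B, E, I, H, D, C]
After 2 (reverse(7, 8)): [A, G, F, B, E, I, H, C, D]
After 3 (swap(3, 0)): [B, G, F, A, E, I, H, C, D]
After 4 (swap(5, 0)): [I, G, F, A, E, B, H, C, D]
After 5 (swap(6, 3)): [I, G, F, H, E, B, A, C, D]
After 6 (reverse(2, 7)): [I, G, C, A, B, E, H, F, D]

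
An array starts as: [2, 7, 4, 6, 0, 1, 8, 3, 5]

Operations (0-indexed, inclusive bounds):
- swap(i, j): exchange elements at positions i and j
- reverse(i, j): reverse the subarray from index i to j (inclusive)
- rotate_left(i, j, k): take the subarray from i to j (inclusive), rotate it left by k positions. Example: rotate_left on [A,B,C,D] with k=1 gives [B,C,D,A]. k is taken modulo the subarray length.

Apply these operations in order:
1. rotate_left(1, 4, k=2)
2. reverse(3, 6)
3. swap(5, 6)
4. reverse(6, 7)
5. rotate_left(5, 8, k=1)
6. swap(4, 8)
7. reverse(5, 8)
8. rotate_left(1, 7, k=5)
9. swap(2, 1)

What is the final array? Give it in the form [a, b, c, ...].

Answer: [2, 4, 5, 6, 0, 8, 7, 1, 3]

Derivation:
After 1 (rotate_left(1, 4, k=2)): [2, 6, 0, 7, 4, 1, 8, 3, 5]
After 2 (reverse(3, 6)): [2, 6, 0, 8, 1, 4, 7, 3, 5]
After 3 (swap(5, 6)): [2, 6, 0, 8, 1, 7, 4, 3, 5]
After 4 (reverse(6, 7)): [2, 6, 0, 8, 1, 7, 3, 4, 5]
After 5 (rotate_left(5, 8, k=1)): [2, 6, 0, 8, 1, 3, 4, 5, 7]
After 6 (swap(4, 8)): [2, 6, 0, 8, 7, 3, 4, 5, 1]
After 7 (reverse(5, 8)): [2, 6, 0, 8, 7, 1, 5, 4, 3]
After 8 (rotate_left(1, 7, k=5)): [2, 5, 4, 6, 0, 8, 7, 1, 3]
After 9 (swap(2, 1)): [2, 4, 5, 6, 0, 8, 7, 1, 3]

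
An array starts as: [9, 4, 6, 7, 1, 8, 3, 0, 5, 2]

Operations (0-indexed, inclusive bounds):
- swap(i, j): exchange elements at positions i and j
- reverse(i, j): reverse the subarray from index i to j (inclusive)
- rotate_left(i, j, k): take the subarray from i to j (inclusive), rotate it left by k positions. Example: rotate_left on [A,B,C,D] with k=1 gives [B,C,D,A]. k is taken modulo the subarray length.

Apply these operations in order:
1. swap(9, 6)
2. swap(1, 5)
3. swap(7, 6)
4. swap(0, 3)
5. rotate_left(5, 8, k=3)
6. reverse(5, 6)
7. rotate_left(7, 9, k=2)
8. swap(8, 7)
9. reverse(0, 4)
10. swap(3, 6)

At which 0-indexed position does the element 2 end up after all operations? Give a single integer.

Answer: 9

Derivation:
After 1 (swap(9, 6)): [9, 4, 6, 7, 1, 8, 2, 0, 5, 3]
After 2 (swap(1, 5)): [9, 8, 6, 7, 1, 4, 2, 0, 5, 3]
After 3 (swap(7, 6)): [9, 8, 6, 7, 1, 4, 0, 2, 5, 3]
After 4 (swap(0, 3)): [7, 8, 6, 9, 1, 4, 0, 2, 5, 3]
After 5 (rotate_left(5, 8, k=3)): [7, 8, 6, 9, 1, 5, 4, 0, 2, 3]
After 6 (reverse(5, 6)): [7, 8, 6, 9, 1, 4, 5, 0, 2, 3]
After 7 (rotate_left(7, 9, k=2)): [7, 8, 6, 9, 1, 4, 5, 3, 0, 2]
After 8 (swap(8, 7)): [7, 8, 6, 9, 1, 4, 5, 0, 3, 2]
After 9 (reverse(0, 4)): [1, 9, 6, 8, 7, 4, 5, 0, 3, 2]
After 10 (swap(3, 6)): [1, 9, 6, 5, 7, 4, 8, 0, 3, 2]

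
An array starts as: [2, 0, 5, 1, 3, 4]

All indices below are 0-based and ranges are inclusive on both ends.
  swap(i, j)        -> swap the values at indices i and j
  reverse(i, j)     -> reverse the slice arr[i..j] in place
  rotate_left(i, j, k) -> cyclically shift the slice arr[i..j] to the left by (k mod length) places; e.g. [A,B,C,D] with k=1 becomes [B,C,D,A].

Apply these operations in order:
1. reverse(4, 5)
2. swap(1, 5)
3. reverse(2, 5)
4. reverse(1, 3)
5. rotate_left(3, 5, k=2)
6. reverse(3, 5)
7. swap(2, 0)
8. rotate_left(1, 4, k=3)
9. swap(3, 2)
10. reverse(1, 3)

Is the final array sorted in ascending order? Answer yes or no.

Answer: no

Derivation:
After 1 (reverse(4, 5)): [2, 0, 5, 1, 4, 3]
After 2 (swap(1, 5)): [2, 3, 5, 1, 4, 0]
After 3 (reverse(2, 5)): [2, 3, 0, 4, 1, 5]
After 4 (reverse(1, 3)): [2, 4, 0, 3, 1, 5]
After 5 (rotate_left(3, 5, k=2)): [2, 4, 0, 5, 3, 1]
After 6 (reverse(3, 5)): [2, 4, 0, 1, 3, 5]
After 7 (swap(2, 0)): [0, 4, 2, 1, 3, 5]
After 8 (rotate_left(1, 4, k=3)): [0, 3, 4, 2, 1, 5]
After 9 (swap(3, 2)): [0, 3, 2, 4, 1, 5]
After 10 (reverse(1, 3)): [0, 4, 2, 3, 1, 5]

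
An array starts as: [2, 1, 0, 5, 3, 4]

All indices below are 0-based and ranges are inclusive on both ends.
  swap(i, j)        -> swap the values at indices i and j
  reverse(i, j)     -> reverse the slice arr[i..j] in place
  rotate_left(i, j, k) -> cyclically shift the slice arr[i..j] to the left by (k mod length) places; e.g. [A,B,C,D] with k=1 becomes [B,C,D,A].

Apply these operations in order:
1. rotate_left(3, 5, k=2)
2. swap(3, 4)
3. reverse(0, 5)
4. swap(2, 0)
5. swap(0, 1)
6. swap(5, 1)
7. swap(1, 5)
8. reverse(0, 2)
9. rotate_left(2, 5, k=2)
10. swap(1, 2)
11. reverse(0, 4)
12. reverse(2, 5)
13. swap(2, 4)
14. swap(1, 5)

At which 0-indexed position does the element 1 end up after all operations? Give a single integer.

Answer: 2

Derivation:
After 1 (rotate_left(3, 5, k=2)): [2, 1, 0, 4, 5, 3]
After 2 (swap(3, 4)): [2, 1, 0, 5, 4, 3]
After 3 (reverse(0, 5)): [3, 4, 5, 0, 1, 2]
After 4 (swap(2, 0)): [5, 4, 3, 0, 1, 2]
After 5 (swap(0, 1)): [4, 5, 3, 0, 1, 2]
After 6 (swap(5, 1)): [4, 2, 3, 0, 1, 5]
After 7 (swap(1, 5)): [4, 5, 3, 0, 1, 2]
After 8 (reverse(0, 2)): [3, 5, 4, 0, 1, 2]
After 9 (rotate_left(2, 5, k=2)): [3, 5, 1, 2, 4, 0]
After 10 (swap(1, 2)): [3, 1, 5, 2, 4, 0]
After 11 (reverse(0, 4)): [4, 2, 5, 1, 3, 0]
After 12 (reverse(2, 5)): [4, 2, 0, 3, 1, 5]
After 13 (swap(2, 4)): [4, 2, 1, 3, 0, 5]
After 14 (swap(1, 5)): [4, 5, 1, 3, 0, 2]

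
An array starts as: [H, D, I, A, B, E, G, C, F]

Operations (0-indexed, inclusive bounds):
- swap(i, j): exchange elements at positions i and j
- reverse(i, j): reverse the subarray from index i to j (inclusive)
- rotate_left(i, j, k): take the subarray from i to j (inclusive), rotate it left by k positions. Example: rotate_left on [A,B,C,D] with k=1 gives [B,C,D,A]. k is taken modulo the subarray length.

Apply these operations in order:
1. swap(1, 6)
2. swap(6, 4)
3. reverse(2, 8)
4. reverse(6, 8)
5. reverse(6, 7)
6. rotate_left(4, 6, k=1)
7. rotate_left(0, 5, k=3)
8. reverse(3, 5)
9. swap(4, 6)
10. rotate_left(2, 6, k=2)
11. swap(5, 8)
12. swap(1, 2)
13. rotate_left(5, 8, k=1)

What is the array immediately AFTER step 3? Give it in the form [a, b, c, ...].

After 1 (swap(1, 6)): [H, G, I, A, B, E, D, C, F]
After 2 (swap(6, 4)): [H, G, I, A, D, E, B, C, F]
After 3 (reverse(2, 8)): [H, G, F, C, B, E, D, A, I]

Answer: [H, G, F, C, B, E, D, A, I]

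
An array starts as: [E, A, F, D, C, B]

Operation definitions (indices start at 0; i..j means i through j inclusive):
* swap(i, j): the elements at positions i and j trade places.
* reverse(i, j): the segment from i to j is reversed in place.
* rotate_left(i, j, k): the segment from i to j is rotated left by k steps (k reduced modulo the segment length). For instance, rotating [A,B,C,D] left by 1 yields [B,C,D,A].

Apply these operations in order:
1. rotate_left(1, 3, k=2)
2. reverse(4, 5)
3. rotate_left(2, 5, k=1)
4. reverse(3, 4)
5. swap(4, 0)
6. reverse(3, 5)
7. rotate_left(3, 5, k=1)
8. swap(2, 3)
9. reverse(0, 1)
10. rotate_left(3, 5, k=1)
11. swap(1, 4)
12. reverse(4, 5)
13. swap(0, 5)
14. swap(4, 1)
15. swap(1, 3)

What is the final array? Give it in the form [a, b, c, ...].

After 1 (rotate_left(1, 3, k=2)): [E, D, A, F, C, B]
After 2 (reverse(4, 5)): [E, D, A, F, B, C]
After 3 (rotate_left(2, 5, k=1)): [E, D, F, B, C, A]
After 4 (reverse(3, 4)): [E, D, F, C, B, A]
After 5 (swap(4, 0)): [B, D, F, C, E, A]
After 6 (reverse(3, 5)): [B, D, F, A, E, C]
After 7 (rotate_left(3, 5, k=1)): [B, D, F, E, C, A]
After 8 (swap(2, 3)): [B, D, E, F, C, A]
After 9 (reverse(0, 1)): [D, B, E, F, C, A]
After 10 (rotate_left(3, 5, k=1)): [D, B, E, C, A, F]
After 11 (swap(1, 4)): [D, A, E, C, B, F]
After 12 (reverse(4, 5)): [D, A, E, C, F, B]
After 13 (swap(0, 5)): [B, A, E, C, F, D]
After 14 (swap(4, 1)): [B, F, E, C, A, D]
After 15 (swap(1, 3)): [B, C, E, F, A, D]

Answer: [B, C, E, F, A, D]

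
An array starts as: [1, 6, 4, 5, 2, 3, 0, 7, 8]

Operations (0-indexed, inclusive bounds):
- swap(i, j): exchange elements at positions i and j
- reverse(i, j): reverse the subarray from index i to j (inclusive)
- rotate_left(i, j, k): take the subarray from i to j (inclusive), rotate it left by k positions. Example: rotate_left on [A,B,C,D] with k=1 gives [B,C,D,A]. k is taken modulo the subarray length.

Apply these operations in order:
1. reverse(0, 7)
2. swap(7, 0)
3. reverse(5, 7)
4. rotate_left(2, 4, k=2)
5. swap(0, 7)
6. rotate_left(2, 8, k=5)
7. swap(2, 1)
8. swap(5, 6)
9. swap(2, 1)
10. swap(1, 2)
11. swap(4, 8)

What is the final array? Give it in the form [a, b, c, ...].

Answer: [4, 1, 0, 8, 6, 2, 3, 7, 5]

Derivation:
After 1 (reverse(0, 7)): [7, 0, 3, 2, 5, 4, 6, 1, 8]
After 2 (swap(7, 0)): [1, 0, 3, 2, 5, 4, 6, 7, 8]
After 3 (reverse(5, 7)): [1, 0, 3, 2, 5, 7, 6, 4, 8]
After 4 (rotate_left(2, 4, k=2)): [1, 0, 5, 3, 2, 7, 6, 4, 8]
After 5 (swap(0, 7)): [4, 0, 5, 3, 2, 7, 6, 1, 8]
After 6 (rotate_left(2, 8, k=5)): [4, 0, 1, 8, 5, 3, 2, 7, 6]
After 7 (swap(2, 1)): [4, 1, 0, 8, 5, 3, 2, 7, 6]
After 8 (swap(5, 6)): [4, 1, 0, 8, 5, 2, 3, 7, 6]
After 9 (swap(2, 1)): [4, 0, 1, 8, 5, 2, 3, 7, 6]
After 10 (swap(1, 2)): [4, 1, 0, 8, 5, 2, 3, 7, 6]
After 11 (swap(4, 8)): [4, 1, 0, 8, 6, 2, 3, 7, 5]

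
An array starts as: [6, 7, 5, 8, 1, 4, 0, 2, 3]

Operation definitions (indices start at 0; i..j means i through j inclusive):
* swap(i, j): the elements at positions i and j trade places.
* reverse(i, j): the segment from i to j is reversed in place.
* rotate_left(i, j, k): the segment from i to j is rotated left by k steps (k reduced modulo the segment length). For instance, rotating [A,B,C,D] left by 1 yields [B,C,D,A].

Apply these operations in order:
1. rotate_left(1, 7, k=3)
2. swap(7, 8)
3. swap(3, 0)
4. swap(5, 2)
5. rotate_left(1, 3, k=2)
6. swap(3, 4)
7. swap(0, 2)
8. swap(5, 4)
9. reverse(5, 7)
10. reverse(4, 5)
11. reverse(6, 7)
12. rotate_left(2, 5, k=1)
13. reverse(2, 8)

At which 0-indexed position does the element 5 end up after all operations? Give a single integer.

After 1 (rotate_left(1, 7, k=3)): [6, 1, 4, 0, 2, 7, 5, 8, 3]
After 2 (swap(7, 8)): [6, 1, 4, 0, 2, 7, 5, 3, 8]
After 3 (swap(3, 0)): [0, 1, 4, 6, 2, 7, 5, 3, 8]
After 4 (swap(5, 2)): [0, 1, 7, 6, 2, 4, 5, 3, 8]
After 5 (rotate_left(1, 3, k=2)): [0, 6, 1, 7, 2, 4, 5, 3, 8]
After 6 (swap(3, 4)): [0, 6, 1, 2, 7, 4, 5, 3, 8]
After 7 (swap(0, 2)): [1, 6, 0, 2, 7, 4, 5, 3, 8]
After 8 (swap(5, 4)): [1, 6, 0, 2, 4, 7, 5, 3, 8]
After 9 (reverse(5, 7)): [1, 6, 0, 2, 4, 3, 5, 7, 8]
After 10 (reverse(4, 5)): [1, 6, 0, 2, 3, 4, 5, 7, 8]
After 11 (reverse(6, 7)): [1, 6, 0, 2, 3, 4, 7, 5, 8]
After 12 (rotate_left(2, 5, k=1)): [1, 6, 2, 3, 4, 0, 7, 5, 8]
After 13 (reverse(2, 8)): [1, 6, 8, 5, 7, 0, 4, 3, 2]

Answer: 3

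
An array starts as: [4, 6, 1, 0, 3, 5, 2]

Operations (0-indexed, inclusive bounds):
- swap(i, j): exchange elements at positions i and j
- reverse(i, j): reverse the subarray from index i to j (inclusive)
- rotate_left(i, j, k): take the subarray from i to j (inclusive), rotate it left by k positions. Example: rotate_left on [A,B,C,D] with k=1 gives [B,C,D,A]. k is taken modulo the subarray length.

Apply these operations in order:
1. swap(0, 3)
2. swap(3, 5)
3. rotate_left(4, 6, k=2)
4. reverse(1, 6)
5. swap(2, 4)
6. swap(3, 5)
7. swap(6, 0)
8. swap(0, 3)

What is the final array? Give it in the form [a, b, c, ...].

Answer: [1, 4, 5, 6, 3, 2, 0]

Derivation:
After 1 (swap(0, 3)): [0, 6, 1, 4, 3, 5, 2]
After 2 (swap(3, 5)): [0, 6, 1, 5, 3, 4, 2]
After 3 (rotate_left(4, 6, k=2)): [0, 6, 1, 5, 2, 3, 4]
After 4 (reverse(1, 6)): [0, 4, 3, 2, 5, 1, 6]
After 5 (swap(2, 4)): [0, 4, 5, 2, 3, 1, 6]
After 6 (swap(3, 5)): [0, 4, 5, 1, 3, 2, 6]
After 7 (swap(6, 0)): [6, 4, 5, 1, 3, 2, 0]
After 8 (swap(0, 3)): [1, 4, 5, 6, 3, 2, 0]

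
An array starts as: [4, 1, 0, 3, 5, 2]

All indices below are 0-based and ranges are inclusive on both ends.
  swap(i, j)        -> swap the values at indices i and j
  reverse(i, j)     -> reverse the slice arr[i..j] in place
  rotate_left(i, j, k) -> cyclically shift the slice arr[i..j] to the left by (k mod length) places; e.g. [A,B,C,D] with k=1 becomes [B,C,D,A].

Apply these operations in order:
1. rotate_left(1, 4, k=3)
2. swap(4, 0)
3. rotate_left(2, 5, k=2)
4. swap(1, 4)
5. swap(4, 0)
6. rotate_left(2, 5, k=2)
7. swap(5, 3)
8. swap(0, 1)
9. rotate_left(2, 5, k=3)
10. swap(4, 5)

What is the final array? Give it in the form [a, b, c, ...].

Answer: [1, 5, 0, 3, 4, 2]

Derivation:
After 1 (rotate_left(1, 4, k=3)): [4, 5, 1, 0, 3, 2]
After 2 (swap(4, 0)): [3, 5, 1, 0, 4, 2]
After 3 (rotate_left(2, 5, k=2)): [3, 5, 4, 2, 1, 0]
After 4 (swap(1, 4)): [3, 1, 4, 2, 5, 0]
After 5 (swap(4, 0)): [5, 1, 4, 2, 3, 0]
After 6 (rotate_left(2, 5, k=2)): [5, 1, 3, 0, 4, 2]
After 7 (swap(5, 3)): [5, 1, 3, 2, 4, 0]
After 8 (swap(0, 1)): [1, 5, 3, 2, 4, 0]
After 9 (rotate_left(2, 5, k=3)): [1, 5, 0, 3, 2, 4]
After 10 (swap(4, 5)): [1, 5, 0, 3, 4, 2]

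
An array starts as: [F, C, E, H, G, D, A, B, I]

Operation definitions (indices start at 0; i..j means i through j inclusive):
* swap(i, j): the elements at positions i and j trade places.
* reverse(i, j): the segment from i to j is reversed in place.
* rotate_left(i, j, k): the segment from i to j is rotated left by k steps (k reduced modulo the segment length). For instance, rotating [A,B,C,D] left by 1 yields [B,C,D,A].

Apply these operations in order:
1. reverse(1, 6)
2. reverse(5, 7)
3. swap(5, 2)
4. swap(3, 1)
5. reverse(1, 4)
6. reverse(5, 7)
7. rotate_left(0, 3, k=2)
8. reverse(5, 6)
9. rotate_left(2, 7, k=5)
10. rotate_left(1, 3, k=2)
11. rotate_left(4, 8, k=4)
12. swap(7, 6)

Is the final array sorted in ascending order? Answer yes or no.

After 1 (reverse(1, 6)): [F, A, D, G, H, E, C, B, I]
After 2 (reverse(5, 7)): [F, A, D, G, H, B, C, E, I]
After 3 (swap(5, 2)): [F, A, B, G, H, D, C, E, I]
After 4 (swap(3, 1)): [F, G, B, A, H, D, C, E, I]
After 5 (reverse(1, 4)): [F, H, A, B, G, D, C, E, I]
After 6 (reverse(5, 7)): [F, H, A, B, G, E, C, D, I]
After 7 (rotate_left(0, 3, k=2)): [A, B, F, H, G, E, C, D, I]
After 8 (reverse(5, 6)): [A, B, F, H, G, C, E, D, I]
After 9 (rotate_left(2, 7, k=5)): [A, B, D, F, H, G, C, E, I]
After 10 (rotate_left(1, 3, k=2)): [A, F, B, D, H, G, C, E, I]
After 11 (rotate_left(4, 8, k=4)): [A, F, B, D, I, H, G, C, E]
After 12 (swap(7, 6)): [A, F, B, D, I, H, C, G, E]

Answer: no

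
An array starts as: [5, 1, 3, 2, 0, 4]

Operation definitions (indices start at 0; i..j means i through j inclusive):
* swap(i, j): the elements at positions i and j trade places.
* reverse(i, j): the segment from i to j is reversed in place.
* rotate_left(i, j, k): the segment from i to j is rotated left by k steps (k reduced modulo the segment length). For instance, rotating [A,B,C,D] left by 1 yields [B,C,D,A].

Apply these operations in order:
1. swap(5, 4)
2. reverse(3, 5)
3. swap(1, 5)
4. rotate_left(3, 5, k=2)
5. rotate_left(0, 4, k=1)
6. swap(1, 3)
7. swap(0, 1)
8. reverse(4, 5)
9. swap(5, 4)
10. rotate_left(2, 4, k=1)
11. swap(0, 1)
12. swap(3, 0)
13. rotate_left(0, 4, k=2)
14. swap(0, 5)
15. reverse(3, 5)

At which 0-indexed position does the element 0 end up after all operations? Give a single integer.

Answer: 4

Derivation:
After 1 (swap(5, 4)): [5, 1, 3, 2, 4, 0]
After 2 (reverse(3, 5)): [5, 1, 3, 0, 4, 2]
After 3 (swap(1, 5)): [5, 2, 3, 0, 4, 1]
After 4 (rotate_left(3, 5, k=2)): [5, 2, 3, 1, 0, 4]
After 5 (rotate_left(0, 4, k=1)): [2, 3, 1, 0, 5, 4]
After 6 (swap(1, 3)): [2, 0, 1, 3, 5, 4]
After 7 (swap(0, 1)): [0, 2, 1, 3, 5, 4]
After 8 (reverse(4, 5)): [0, 2, 1, 3, 4, 5]
After 9 (swap(5, 4)): [0, 2, 1, 3, 5, 4]
After 10 (rotate_left(2, 4, k=1)): [0, 2, 3, 5, 1, 4]
After 11 (swap(0, 1)): [2, 0, 3, 5, 1, 4]
After 12 (swap(3, 0)): [5, 0, 3, 2, 1, 4]
After 13 (rotate_left(0, 4, k=2)): [3, 2, 1, 5, 0, 4]
After 14 (swap(0, 5)): [4, 2, 1, 5, 0, 3]
After 15 (reverse(3, 5)): [4, 2, 1, 3, 0, 5]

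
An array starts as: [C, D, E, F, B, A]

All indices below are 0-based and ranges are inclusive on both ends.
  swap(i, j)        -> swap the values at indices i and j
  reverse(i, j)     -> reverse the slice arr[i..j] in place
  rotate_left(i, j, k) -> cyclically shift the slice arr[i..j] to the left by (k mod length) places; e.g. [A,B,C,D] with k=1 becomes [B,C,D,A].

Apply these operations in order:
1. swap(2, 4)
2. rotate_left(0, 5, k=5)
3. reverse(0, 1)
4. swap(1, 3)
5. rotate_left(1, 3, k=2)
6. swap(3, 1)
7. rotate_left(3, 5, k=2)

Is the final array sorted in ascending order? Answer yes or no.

Answer: no

Derivation:
After 1 (swap(2, 4)): [C, D, B, F, E, A]
After 2 (rotate_left(0, 5, k=5)): [A, C, D, B, F, E]
After 3 (reverse(0, 1)): [C, A, D, B, F, E]
After 4 (swap(1, 3)): [C, B, D, A, F, E]
After 5 (rotate_left(1, 3, k=2)): [C, A, B, D, F, E]
After 6 (swap(3, 1)): [C, D, B, A, F, E]
After 7 (rotate_left(3, 5, k=2)): [C, D, B, E, A, F]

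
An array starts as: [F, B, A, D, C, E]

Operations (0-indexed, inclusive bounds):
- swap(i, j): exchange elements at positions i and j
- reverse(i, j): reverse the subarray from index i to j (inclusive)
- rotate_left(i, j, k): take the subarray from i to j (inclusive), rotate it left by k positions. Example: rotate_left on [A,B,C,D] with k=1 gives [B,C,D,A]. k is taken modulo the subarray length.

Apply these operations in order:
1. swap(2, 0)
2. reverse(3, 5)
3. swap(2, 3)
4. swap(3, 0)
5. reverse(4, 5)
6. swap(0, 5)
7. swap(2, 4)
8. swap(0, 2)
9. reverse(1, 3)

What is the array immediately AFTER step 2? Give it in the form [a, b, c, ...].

After 1 (swap(2, 0)): [A, B, F, D, C, E]
After 2 (reverse(3, 5)): [A, B, F, E, C, D]

Answer: [A, B, F, E, C, D]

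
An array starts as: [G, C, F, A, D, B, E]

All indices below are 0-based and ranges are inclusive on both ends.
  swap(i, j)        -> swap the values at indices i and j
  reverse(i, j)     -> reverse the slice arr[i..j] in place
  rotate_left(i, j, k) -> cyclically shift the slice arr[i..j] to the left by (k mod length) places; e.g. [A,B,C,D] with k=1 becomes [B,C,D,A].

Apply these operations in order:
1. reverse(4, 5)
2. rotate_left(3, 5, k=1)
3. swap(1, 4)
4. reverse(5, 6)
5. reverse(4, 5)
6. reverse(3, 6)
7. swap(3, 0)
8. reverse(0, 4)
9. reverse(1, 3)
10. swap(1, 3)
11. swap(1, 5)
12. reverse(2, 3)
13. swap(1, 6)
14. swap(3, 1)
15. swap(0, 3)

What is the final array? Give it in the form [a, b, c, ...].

Answer: [B, F, D, C, A, G, E]

Derivation:
After 1 (reverse(4, 5)): [G, C, F, A, B, D, E]
After 2 (rotate_left(3, 5, k=1)): [G, C, F, B, D, A, E]
After 3 (swap(1, 4)): [G, D, F, B, C, A, E]
After 4 (reverse(5, 6)): [G, D, F, B, C, E, A]
After 5 (reverse(4, 5)): [G, D, F, B, E, C, A]
After 6 (reverse(3, 6)): [G, D, F, A, C, E, B]
After 7 (swap(3, 0)): [A, D, F, G, C, E, B]
After 8 (reverse(0, 4)): [C, G, F, D, A, E, B]
After 9 (reverse(1, 3)): [C, D, F, G, A, E, B]
After 10 (swap(1, 3)): [C, G, F, D, A, E, B]
After 11 (swap(1, 5)): [C, E, F, D, A, G, B]
After 12 (reverse(2, 3)): [C, E, D, F, A, G, B]
After 13 (swap(1, 6)): [C, B, D, F, A, G, E]
After 14 (swap(3, 1)): [C, F, D, B, A, G, E]
After 15 (swap(0, 3)): [B, F, D, C, A, G, E]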